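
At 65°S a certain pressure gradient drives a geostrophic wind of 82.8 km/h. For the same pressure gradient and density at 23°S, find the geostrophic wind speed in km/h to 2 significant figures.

190 km/h

With the same pressure gradient and density, V_g ∝ 1/f ∝ 1/sin φ.
V₂ = V₁ · sin φ₁ / sin φ₂ = 82.8 × sin 65° / sin 23°
V₂ = 82.8 × 0.9063/0.3907 = 190 km/h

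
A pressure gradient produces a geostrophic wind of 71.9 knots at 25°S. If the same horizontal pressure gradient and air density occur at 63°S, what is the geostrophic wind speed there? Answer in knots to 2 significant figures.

With the same pressure gradient and density, V_g ∝ 1/f ∝ 1/sin φ.
V₂ = V₁ · sin φ₁ / sin φ₂ = 71.9 × sin 25° / sin 63°
V₂ = 71.9 × 0.4226/0.8910 = 34 knots

34 knots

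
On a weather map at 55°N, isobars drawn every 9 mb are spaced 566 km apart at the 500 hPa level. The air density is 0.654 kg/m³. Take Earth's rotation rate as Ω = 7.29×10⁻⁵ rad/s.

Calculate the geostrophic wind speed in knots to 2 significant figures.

Coriolis parameter at 55°N:
f = 2Ω sin φ = 2 × 7.29×10⁻⁵ × sin 55° = 1.19×10⁻⁴ s⁻¹
Pressure gradient: |∂P/∂n| = 900 Pa / 566000 m = 1.59×10⁻³ Pa/m
Geostrophic balance (pressure-gradient force = Coriolis force):
V_g = (1/(fρ)) |∂P/∂n| = 1.59×10⁻³ / (1.19×10⁻⁴ × 0.654) = 20.4 m/s
Converting: 20.4 m/s × 1.944 = 40 knots

40 knots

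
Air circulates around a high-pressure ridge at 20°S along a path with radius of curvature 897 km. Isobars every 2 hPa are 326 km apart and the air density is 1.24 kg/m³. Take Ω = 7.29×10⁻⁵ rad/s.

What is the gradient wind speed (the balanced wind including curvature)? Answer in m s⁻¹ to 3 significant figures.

14.9 m s⁻¹

Coriolis parameter at 20°S:
f = 2Ω sin φ = 2 × 7.29×10⁻⁵ × sin 20° = 4.99×10⁻⁵ s⁻¹
Pressure gradient: |∂P/∂n| = 200 Pa / 326000 m = 6.13×10⁻⁴ Pa/m
Geostrophic speed: V_g = |∂P/∂n|/(fρ) = 6.13×10⁻⁴/(4.99×10⁻⁵ × 1.24) = 9.92 m/s
Around a high, pressure-gradient force acts outward with centrifugal, so Coriolis balances both:
fV = (1/ρ)|∂P/∂n| + V²/R  →  V² − fR·V + fR·V_g = 0
With fR = 4.99×10⁻⁵ × 897×10³ m = 44.7 m/s:
V = [fR − √((fR)² − 4 fR V_g)]/2 = [44.7 − √(44.7² − 4×44.7×9.92)]/2 = 14.9 m/s
Supergeostrophic (V > V_g = 9.92 m/s), as expected around a high.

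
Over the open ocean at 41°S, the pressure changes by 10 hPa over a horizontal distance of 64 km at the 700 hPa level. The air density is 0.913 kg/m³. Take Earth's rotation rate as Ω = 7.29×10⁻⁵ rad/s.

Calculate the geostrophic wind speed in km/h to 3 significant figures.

644 km/h

Coriolis parameter at 41°S:
f = 2Ω sin φ = 2 × 7.29×10⁻⁵ × sin 41° = 9.57×10⁻⁵ s⁻¹
Pressure gradient: |∂P/∂n| = 1000 Pa / 64000 m = 1.56×10⁻² Pa/m
Geostrophic balance (pressure-gradient force = Coriolis force):
V_g = (1/(fρ)) |∂P/∂n| = 1.56×10⁻² / (9.57×10⁻⁵ × 0.913) = 179 m/s
Converting: 179 m/s × 3.6 = 644 km/h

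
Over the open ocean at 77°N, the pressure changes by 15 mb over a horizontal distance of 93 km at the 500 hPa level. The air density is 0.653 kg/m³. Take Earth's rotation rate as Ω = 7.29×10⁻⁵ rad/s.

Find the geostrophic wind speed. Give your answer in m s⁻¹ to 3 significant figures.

Coriolis parameter at 77°N:
f = 2Ω sin φ = 2 × 7.29×10⁻⁵ × sin 77° = 1.42×10⁻⁴ s⁻¹
Pressure gradient: |∂P/∂n| = 1500 Pa / 93000 m = 1.61×10⁻² Pa/m
Geostrophic balance (pressure-gradient force = Coriolis force):
V_g = (1/(fρ)) |∂P/∂n| = 1.61×10⁻² / (1.42×10⁻⁴ × 0.653) = 174 m/s

174 m s⁻¹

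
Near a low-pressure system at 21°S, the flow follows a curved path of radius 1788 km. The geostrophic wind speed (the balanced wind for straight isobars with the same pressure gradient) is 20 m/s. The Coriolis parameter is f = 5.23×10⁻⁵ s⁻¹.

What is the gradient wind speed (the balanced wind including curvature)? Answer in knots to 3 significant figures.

Around a low, centrifugal force acts outward with Coriolis, so pressure-gradient force balances both:
(1/ρ)|∂P/∂n| = fV + V²/R  →  V² + fR·V − fR·V_g = 0
With fR = 5.23×10⁻⁵ × 1788×10³ m = 93.5 m/s:
V = [−fR + √((fR)² + 4 fR V_g)]/2 = [−93.5 + √(93.5² + 4×93.5×20)]/2 = 16.9 m/s
Subgeostrophic (V < V_g = 20 m/s), as expected around a low.
Converting: 16.9 m/s × 1.944 = 32.9 knots

32.9 knots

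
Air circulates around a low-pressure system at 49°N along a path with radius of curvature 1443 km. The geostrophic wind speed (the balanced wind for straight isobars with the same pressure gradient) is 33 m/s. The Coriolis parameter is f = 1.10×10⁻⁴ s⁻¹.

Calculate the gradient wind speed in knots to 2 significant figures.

55 knots

Around a low, centrifugal force acts outward with Coriolis, so pressure-gradient force balances both:
(1/ρ)|∂P/∂n| = fV + V²/R  →  V² + fR·V − fR·V_g = 0
With fR = 1.10×10⁻⁴ × 1443×10³ m = 159 m/s:
V = [−fR + √((fR)² + 4 fR V_g)]/2 = [−159 + √(159² + 4×159×33)]/2 = 28 m/s
Subgeostrophic (V < V_g = 33 m/s), as expected around a low.
Converting: 28 m/s × 1.944 = 55 knots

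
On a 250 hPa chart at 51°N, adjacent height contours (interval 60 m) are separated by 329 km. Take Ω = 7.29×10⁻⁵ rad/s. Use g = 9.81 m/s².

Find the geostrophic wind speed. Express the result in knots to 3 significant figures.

30.7 knots

Coriolis parameter at 51°N:
f = 2Ω sin φ = 2 × 7.29×10⁻⁵ × sin 51° = 1.13×10⁻⁴ s⁻¹
Height gradient: |∂Z/∂n| = 60 m / 329000 m = 1.82×10⁻⁴
On a pressure surface, geostrophic balance gives V_g = (g/f)|∂Z/∂n|:
V_g = 9.81 × 1.82×10⁻⁴ / 1.13×10⁻⁴ = 15.8 m/s
Converting: 15.8 m/s × 1.944 = 30.7 knots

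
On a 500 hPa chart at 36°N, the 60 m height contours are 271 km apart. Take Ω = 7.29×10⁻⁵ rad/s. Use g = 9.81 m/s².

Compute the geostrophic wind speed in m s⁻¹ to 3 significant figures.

Coriolis parameter at 36°N:
f = 2Ω sin φ = 2 × 7.29×10⁻⁵ × sin 36° = 8.57×10⁻⁵ s⁻¹
Height gradient: |∂Z/∂n| = 60 m / 271000 m = 2.21×10⁻⁴
On a pressure surface, geostrophic balance gives V_g = (g/f)|∂Z/∂n|:
V_g = 9.81 × 2.21×10⁻⁴ / 8.57×10⁻⁵ = 25.3 m/s

25.3 m s⁻¹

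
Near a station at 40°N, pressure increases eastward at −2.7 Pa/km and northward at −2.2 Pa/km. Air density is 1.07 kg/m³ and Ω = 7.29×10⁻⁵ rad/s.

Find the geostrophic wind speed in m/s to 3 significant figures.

Coriolis parameter at 40°N:
f = 2Ω sin φ = 2 × 7.29×10⁻⁵ × sin 40° = 9.37×10⁻⁵ s⁻¹
Component geostrophic relations (x east, y north):
u_g = −(1/(fρ)) ∂P/∂y,  v_g = (1/(fρ)) ∂P/∂x
u_g = −(−2.2×10⁻³)/(9.37×10⁻⁵ × 1.07) = 21.9 m/s;  v_g = (−2.7×10⁻³)/(9.37×10⁻⁵ × 1.07) = −26.9 m/s
|V_g| = √(u_g² + v_g²) = 34.7 m/s

34.7 m/s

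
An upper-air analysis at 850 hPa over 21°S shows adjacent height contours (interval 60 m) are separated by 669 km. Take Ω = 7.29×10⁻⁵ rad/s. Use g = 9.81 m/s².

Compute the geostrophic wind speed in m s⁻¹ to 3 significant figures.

16.8 m s⁻¹

Coriolis parameter at 21°S:
f = 2Ω sin φ = 2 × 7.29×10⁻⁵ × sin 21° = 5.23×10⁻⁵ s⁻¹
Height gradient: |∂Z/∂n| = 60 m / 669000 m = 8.97×10⁻⁵
On a pressure surface, geostrophic balance gives V_g = (g/f)|∂Z/∂n|:
V_g = 9.81 × 8.97×10⁻⁵ / 5.23×10⁻⁵ = 16.8 m/s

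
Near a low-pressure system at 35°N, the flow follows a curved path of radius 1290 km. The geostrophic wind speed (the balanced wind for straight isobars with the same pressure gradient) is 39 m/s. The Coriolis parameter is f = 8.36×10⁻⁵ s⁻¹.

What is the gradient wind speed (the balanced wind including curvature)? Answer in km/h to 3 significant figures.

110 km/h

Around a low, centrifugal force acts outward with Coriolis, so pressure-gradient force balances both:
(1/ρ)|∂P/∂n| = fV + V²/R  →  V² + fR·V − fR·V_g = 0
With fR = 8.36×10⁻⁵ × 1290×10³ m = 108 m/s:
V = [−fR + √((fR)² + 4 fR V_g)]/2 = [−108 + √(108² + 4×108×39)]/2 = 30.4 m/s
Subgeostrophic (V < V_g = 39 m/s), as expected around a low.
Converting: 30.4 m/s × 3.6 = 110 km/h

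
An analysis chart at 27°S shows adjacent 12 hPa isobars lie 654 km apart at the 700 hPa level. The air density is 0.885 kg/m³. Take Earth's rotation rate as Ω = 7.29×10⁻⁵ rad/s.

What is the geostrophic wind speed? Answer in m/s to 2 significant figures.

31 m/s

Coriolis parameter at 27°S:
f = 2Ω sin φ = 2 × 7.29×10⁻⁵ × sin 27° = 6.62×10⁻⁵ s⁻¹
Pressure gradient: |∂P/∂n| = 1200 Pa / 654000 m = 1.83×10⁻³ Pa/m
Geostrophic balance (pressure-gradient force = Coriolis force):
V_g = (1/(fρ)) |∂P/∂n| = 1.83×10⁻³ / (6.62×10⁻⁵ × 0.885) = 31.3 m/s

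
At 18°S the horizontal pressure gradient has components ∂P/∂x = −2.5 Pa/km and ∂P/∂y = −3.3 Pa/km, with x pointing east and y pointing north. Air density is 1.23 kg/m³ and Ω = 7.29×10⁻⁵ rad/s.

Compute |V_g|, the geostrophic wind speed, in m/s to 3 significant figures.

Coriolis parameter at 18°S:
f = 2Ω sin φ = 2 × 7.29×10⁻⁵ × sin 18° = 4.51×10⁻⁵ s⁻¹
In the Southern Hemisphere f is negative: f = −4.51×10⁻⁵ s⁻¹.
Component geostrophic relations (x east, y north):
u_g = −(1/(fρ)) ∂P/∂y,  v_g = (1/(fρ)) ∂P/∂x
u_g = −(−3.3×10⁻³)/(−4.51×10⁻⁵ × 1.23) = −59.5 m/s;  v_g = (−2.5×10⁻³)/(−4.51×10⁻⁵ × 1.23) = 45.1 m/s
|V_g| = √(u_g² + v_g²) = 74.7 m/s

74.7 m/s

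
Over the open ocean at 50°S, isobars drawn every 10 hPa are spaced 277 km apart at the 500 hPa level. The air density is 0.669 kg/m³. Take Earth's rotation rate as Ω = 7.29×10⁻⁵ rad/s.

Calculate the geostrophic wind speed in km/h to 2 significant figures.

Coriolis parameter at 50°S:
f = 2Ω sin φ = 2 × 7.29×10⁻⁵ × sin 50° = 1.12×10⁻⁴ s⁻¹
Pressure gradient: |∂P/∂n| = 1000 Pa / 277000 m = 3.61×10⁻³ Pa/m
Geostrophic balance (pressure-gradient force = Coriolis force):
V_g = (1/(fρ)) |∂P/∂n| = 3.61×10⁻³ / (1.12×10⁻⁴ × 0.669) = 48.3 m/s
Converting: 48.3 m/s × 3.6 = 170 km/h

170 km/h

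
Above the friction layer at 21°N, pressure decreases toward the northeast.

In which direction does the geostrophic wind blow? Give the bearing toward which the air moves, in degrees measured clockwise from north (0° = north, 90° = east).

135°

The pressure-gradient force points toward the northeast (bearing 045°).
Geostrophic balance: in the Northern Hemisphere the Coriolis force deflects motion to the right, so the geostrophic wind blows 90° to the right of the pressure-gradient force (low pressure on the left).
Rotating 045° by 90° clockwise gives 135° — the wind blows toward the southeast.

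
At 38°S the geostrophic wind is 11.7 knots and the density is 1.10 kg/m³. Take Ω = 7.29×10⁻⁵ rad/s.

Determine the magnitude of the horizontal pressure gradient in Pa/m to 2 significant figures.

Coriolis parameter at 38°S:
f = 2Ω sin φ = 2 × 7.29×10⁻⁵ × sin 38° = 8.98×10⁻⁵ s⁻¹
Wind speed in SI: 11.7 knots = 6.02 m/s
Geostrophic balance rearranged: |∂P/∂n| = f ρ V_g
|∂P/∂n| = 8.98×10⁻⁵ × 1.10 × 6.02 = 5.94×10⁻⁴ Pa/m

5.9×10⁻⁴ Pa/m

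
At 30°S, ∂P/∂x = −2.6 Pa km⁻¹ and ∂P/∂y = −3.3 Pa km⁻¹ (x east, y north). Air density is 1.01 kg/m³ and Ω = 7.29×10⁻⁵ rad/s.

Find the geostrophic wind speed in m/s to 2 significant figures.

57 m/s

Coriolis parameter at 30°S:
f = 2Ω sin φ = 2 × 7.29×10⁻⁵ × sin 30° = 7.29×10⁻⁵ s⁻¹
In the Southern Hemisphere f is negative: f = −7.29×10⁻⁵ s⁻¹.
Component geostrophic relations (x east, y north):
u_g = −(1/(fρ)) ∂P/∂y,  v_g = (1/(fρ)) ∂P/∂x
u_g = −(−3.3×10⁻³)/(−7.29×10⁻⁵ × 1.01) = −44.8 m/s;  v_g = (−2.6×10⁻³)/(−7.29×10⁻⁵ × 1.01) = 35.3 m/s
|V_g| = √(u_g² + v_g²) = 57.1 m/s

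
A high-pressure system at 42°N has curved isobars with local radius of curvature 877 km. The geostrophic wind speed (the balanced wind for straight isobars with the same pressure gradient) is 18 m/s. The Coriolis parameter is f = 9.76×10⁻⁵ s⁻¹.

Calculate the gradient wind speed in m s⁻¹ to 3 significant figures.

Around a high, pressure-gradient force acts outward with centrifugal, so Coriolis balances both:
fV = (1/ρ)|∂P/∂n| + V²/R  →  V² − fR·V + fR·V_g = 0
With fR = 9.76×10⁻⁵ × 877×10³ m = 85.6 m/s:
V = [fR − √((fR)² − 4 fR V_g)]/2 = [85.6 − √(85.6² − 4×85.6×18)]/2 = 25.7 m/s
Supergeostrophic (V > V_g = 18 m/s), as expected around a high.

25.7 m s⁻¹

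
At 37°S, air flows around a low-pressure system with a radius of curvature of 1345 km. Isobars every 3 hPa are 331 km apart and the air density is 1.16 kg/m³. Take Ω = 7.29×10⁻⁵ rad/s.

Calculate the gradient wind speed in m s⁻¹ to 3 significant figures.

Coriolis parameter at 37°S:
f = 2Ω sin φ = 2 × 7.29×10⁻⁵ × sin 37° = 8.77×10⁻⁵ s⁻¹
Pressure gradient: |∂P/∂n| = 300 Pa / 331000 m = 9.06×10⁻⁴ Pa/m
Geostrophic speed: V_g = |∂P/∂n|/(fρ) = 9.06×10⁻⁴/(8.77×10⁻⁵ × 1.16) = 8.90 m/s
Around a low, centrifugal force acts outward with Coriolis, so pressure-gradient force balances both:
(1/ρ)|∂P/∂n| = fV + V²/R  →  V² + fR·V − fR·V_g = 0
With fR = 8.77×10⁻⁵ × 1345×10³ m = 118 m/s:
V = [−fR + √((fR)² + 4 fR V_g)]/2 = [−118 + √(118² + 4×118×8.9)]/2 = 8.32 m/s
Subgeostrophic (V < V_g = 8.9 m/s), as expected around a low.

8.32 m s⁻¹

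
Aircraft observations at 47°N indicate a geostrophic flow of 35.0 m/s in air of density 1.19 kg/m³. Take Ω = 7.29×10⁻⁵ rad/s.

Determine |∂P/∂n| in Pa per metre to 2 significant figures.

Coriolis parameter at 47°N:
f = 2Ω sin φ = 2 × 7.29×10⁻⁵ × sin 47° = 1.07×10⁻⁴ s⁻¹
Geostrophic balance rearranged: |∂P/∂n| = f ρ V_g
|∂P/∂n| = 1.07×10⁻⁴ × 1.19 × 35.0 = 4.44×10⁻³ Pa/m

4.4×10⁻³ Pa/m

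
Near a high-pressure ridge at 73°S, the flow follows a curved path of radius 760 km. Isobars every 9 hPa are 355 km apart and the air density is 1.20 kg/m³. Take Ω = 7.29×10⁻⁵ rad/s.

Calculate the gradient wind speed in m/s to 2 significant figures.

Coriolis parameter at 73°S:
f = 2Ω sin φ = 2 × 7.29×10⁻⁵ × sin 73° = 1.39×10⁻⁴ s⁻¹
Pressure gradient: |∂P/∂n| = 900 Pa / 355000 m = 2.54×10⁻³ Pa/m
Geostrophic speed: V_g = |∂P/∂n|/(fρ) = 2.54×10⁻³/(1.39×10⁻⁴ × 1.20) = 15.2 m/s
Around a high, pressure-gradient force acts outward with centrifugal, so Coriolis balances both:
fV = (1/ρ)|∂P/∂n| + V²/R  →  V² − fR·V + fR·V_g = 0
With fR = 1.39×10⁻⁴ × 760×10³ m = 106 m/s:
V = [fR − √((fR)² − 4 fR V_g)]/2 = [106 − √(106² − 4×106×15.2)]/2 = 18.3 m/s
Supergeostrophic (V > V_g = 15.2 m/s), as expected around a high.

18 m/s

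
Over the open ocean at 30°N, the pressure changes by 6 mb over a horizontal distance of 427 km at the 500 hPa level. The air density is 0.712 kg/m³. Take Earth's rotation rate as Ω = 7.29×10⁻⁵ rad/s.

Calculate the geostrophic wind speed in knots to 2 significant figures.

Coriolis parameter at 30°N:
f = 2Ω sin φ = 2 × 7.29×10⁻⁵ × sin 30° = 7.29×10⁻⁵ s⁻¹
Pressure gradient: |∂P/∂n| = 600 Pa / 427000 m = 1.41×10⁻³ Pa/m
Geostrophic balance (pressure-gradient force = Coriolis force):
V_g = (1/(fρ)) |∂P/∂n| = 1.41×10⁻³ / (7.29×10⁻⁵ × 0.712) = 27.1 m/s
Converting: 27.1 m/s × 1.944 = 53 knots

53 knots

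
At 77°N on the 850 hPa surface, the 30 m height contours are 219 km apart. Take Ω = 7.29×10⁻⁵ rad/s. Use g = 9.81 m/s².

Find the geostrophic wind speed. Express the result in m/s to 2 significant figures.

9.5 m/s

Coriolis parameter at 77°N:
f = 2Ω sin φ = 2 × 7.29×10⁻⁵ × sin 77° = 1.42×10⁻⁴ s⁻¹
Height gradient: |∂Z/∂n| = 30 m / 219000 m = 1.37×10⁻⁴
On a pressure surface, geostrophic balance gives V_g = (g/f)|∂Z/∂n|:
V_g = 9.81 × 1.37×10⁻⁴ / 1.42×10⁻⁴ = 9.46 m/s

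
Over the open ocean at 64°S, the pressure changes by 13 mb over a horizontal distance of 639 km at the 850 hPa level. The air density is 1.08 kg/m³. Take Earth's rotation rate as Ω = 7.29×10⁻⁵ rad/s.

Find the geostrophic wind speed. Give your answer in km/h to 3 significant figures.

51.7 km/h

Coriolis parameter at 64°S:
f = 2Ω sin φ = 2 × 7.29×10⁻⁵ × sin 64° = 1.31×10⁻⁴ s⁻¹
Pressure gradient: |∂P/∂n| = 1300 Pa / 639000 m = 2.03×10⁻³ Pa/m
Geostrophic balance (pressure-gradient force = Coriolis force):
V_g = (1/(fρ)) |∂P/∂n| = 2.03×10⁻³ / (1.31×10⁻⁴ × 1.08) = 14.4 m/s
Converting: 14.4 m/s × 3.6 = 51.7 km/h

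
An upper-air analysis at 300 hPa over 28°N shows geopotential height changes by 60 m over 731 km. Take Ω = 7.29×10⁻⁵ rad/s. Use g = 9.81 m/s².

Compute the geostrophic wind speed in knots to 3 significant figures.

22.9 knots

Coriolis parameter at 28°N:
f = 2Ω sin φ = 2 × 7.29×10⁻⁵ × sin 28° = 6.84×10⁻⁵ s⁻¹
Height gradient: |∂Z/∂n| = 60 m / 731000 m = 8.21×10⁻⁵
On a pressure surface, geostrophic balance gives V_g = (g/f)|∂Z/∂n|:
V_g = 9.81 × 8.21×10⁻⁵ / 6.84×10⁻⁵ = 11.8 m/s
Converting: 11.8 m/s × 1.944 = 22.9 knots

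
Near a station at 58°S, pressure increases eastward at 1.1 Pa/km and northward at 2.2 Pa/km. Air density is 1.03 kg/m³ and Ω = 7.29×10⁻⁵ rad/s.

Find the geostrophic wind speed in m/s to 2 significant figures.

Coriolis parameter at 58°S:
f = 2Ω sin φ = 2 × 7.29×10⁻⁵ × sin 58° = 1.24×10⁻⁴ s⁻¹
In the Southern Hemisphere f is negative: f = −1.24×10⁻⁴ s⁻¹.
Component geostrophic relations (x east, y north):
u_g = −(1/(fρ)) ∂P/∂y,  v_g = (1/(fρ)) ∂P/∂x
u_g = −(2.2×10⁻³)/(−1.24×10⁻⁴ × 1.03) = 17.3 m/s;  v_g = (1.1×10⁻³)/(−1.24×10⁻⁴ × 1.03) = −8.64 m/s
|V_g| = √(u_g² + v_g²) = 19.3 m/s

19 m/s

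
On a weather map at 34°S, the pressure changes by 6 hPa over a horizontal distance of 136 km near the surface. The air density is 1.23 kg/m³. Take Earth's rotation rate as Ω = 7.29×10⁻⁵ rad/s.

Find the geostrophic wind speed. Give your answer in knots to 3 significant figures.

85.5 knots

Coriolis parameter at 34°S:
f = 2Ω sin φ = 2 × 7.29×10⁻⁵ × sin 34° = 8.15×10⁻⁵ s⁻¹
Pressure gradient: |∂P/∂n| = 600 Pa / 136000 m = 4.41×10⁻³ Pa/m
Geostrophic balance (pressure-gradient force = Coriolis force):
V_g = (1/(fρ)) |∂P/∂n| = 4.41×10⁻³ / (8.15×10⁻⁵ × 1.23) = 44.0 m/s
Converting: 44.0 m/s × 1.944 = 85.5 knots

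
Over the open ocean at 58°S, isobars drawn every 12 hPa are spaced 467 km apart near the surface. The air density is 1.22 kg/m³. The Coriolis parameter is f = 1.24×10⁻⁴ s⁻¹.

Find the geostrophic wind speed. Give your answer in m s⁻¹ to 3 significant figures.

Pressure gradient: |∂P/∂n| = 1200 Pa / 467000 m = 2.57×10⁻³ Pa/m
Geostrophic balance (pressure-gradient force = Coriolis force):
V_g = (1/(fρ)) |∂P/∂n| = 2.57×10⁻³ / (1.24×10⁻⁴ × 1.22) = 17.0 m/s

17.0 m s⁻¹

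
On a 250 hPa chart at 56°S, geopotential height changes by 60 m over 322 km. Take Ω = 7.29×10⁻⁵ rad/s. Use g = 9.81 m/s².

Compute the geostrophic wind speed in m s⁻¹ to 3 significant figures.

Coriolis parameter at 56°S:
f = 2Ω sin φ = 2 × 7.29×10⁻⁵ × sin 56° = 1.21×10⁻⁴ s⁻¹
Height gradient: |∂Z/∂n| = 60 m / 322000 m = 1.86×10⁻⁴
On a pressure surface, geostrophic balance gives V_g = (g/f)|∂Z/∂n|:
V_g = 9.81 × 1.86×10⁻⁴ / 1.21×10⁻⁴ = 15.1 m/s

15.1 m s⁻¹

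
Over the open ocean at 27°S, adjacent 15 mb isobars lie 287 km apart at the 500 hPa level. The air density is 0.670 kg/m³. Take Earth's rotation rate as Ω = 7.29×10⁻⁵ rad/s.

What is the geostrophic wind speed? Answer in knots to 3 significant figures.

229 knots

Coriolis parameter at 27°S:
f = 2Ω sin φ = 2 × 7.29×10⁻⁵ × sin 27° = 6.62×10⁻⁵ s⁻¹
Pressure gradient: |∂P/∂n| = 1500 Pa / 287000 m = 5.23×10⁻³ Pa/m
Geostrophic balance (pressure-gradient force = Coriolis force):
V_g = (1/(fρ)) |∂P/∂n| = 5.23×10⁻³ / (6.62×10⁻⁵ × 0.670) = 118 m/s
Converting: 118 m/s × 1.944 = 229 knots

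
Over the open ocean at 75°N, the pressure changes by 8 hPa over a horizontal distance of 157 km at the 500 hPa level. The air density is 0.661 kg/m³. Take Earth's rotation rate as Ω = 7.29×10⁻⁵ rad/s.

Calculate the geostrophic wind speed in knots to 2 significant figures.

110 knots

Coriolis parameter at 75°N:
f = 2Ω sin φ = 2 × 7.29×10⁻⁵ × sin 75° = 1.41×10⁻⁴ s⁻¹
Pressure gradient: |∂P/∂n| = 800 Pa / 157000 m = 5.10×10⁻³ Pa/m
Geostrophic balance (pressure-gradient force = Coriolis force):
V_g = (1/(fρ)) |∂P/∂n| = 5.10×10⁻³ / (1.41×10⁻⁴ × 0.661) = 54.7 m/s
Converting: 54.7 m/s × 1.944 = 110 knots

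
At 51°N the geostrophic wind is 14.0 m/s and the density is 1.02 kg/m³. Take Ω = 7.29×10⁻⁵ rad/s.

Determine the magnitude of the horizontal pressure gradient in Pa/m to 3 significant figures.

Coriolis parameter at 51°N:
f = 2Ω sin φ = 2 × 7.29×10⁻⁵ × sin 51° = 1.13×10⁻⁴ s⁻¹
Geostrophic balance rearranged: |∂P/∂n| = f ρ V_g
|∂P/∂n| = 1.13×10⁻⁴ × 1.02 × 14.0 = 1.62×10⁻³ Pa/m

1.62×10⁻³ Pa/m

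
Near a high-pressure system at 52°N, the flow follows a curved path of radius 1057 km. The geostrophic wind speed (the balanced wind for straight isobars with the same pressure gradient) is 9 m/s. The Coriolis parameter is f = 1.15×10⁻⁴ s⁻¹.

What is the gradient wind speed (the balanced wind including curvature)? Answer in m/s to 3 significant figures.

Around a high, pressure-gradient force acts outward with centrifugal, so Coriolis balances both:
fV = (1/ρ)|∂P/∂n| + V²/R  →  V² − fR·V + fR·V_g = 0
With fR = 1.15×10⁻⁴ × 1057×10³ m = 122 m/s:
V = [fR − √((fR)² − 4 fR V_g)]/2 = [122 − √(122² − 4×122×9)]/2 = 9.79 m/s
Supergeostrophic (V > V_g = 9 m/s), as expected around a high.

9.79 m/s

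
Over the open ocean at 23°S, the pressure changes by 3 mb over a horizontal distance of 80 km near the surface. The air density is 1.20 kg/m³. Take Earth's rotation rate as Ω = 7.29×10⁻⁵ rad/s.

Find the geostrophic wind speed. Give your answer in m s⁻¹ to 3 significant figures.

Coriolis parameter at 23°S:
f = 2Ω sin φ = 2 × 7.29×10⁻⁵ × sin 23° = 5.70×10⁻⁵ s⁻¹
Pressure gradient: |∂P/∂n| = 300 Pa / 80000 m = 3.75×10⁻³ Pa/m
Geostrophic balance (pressure-gradient force = Coriolis force):
V_g = (1/(fρ)) |∂P/∂n| = 3.75×10⁻³ / (5.70×10⁻⁵ × 1.20) = 54.9 m/s

54.9 m s⁻¹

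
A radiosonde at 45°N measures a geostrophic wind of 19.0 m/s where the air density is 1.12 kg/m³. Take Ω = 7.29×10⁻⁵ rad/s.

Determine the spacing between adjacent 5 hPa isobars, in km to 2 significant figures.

230 km

Coriolis parameter at 45°N:
f = 2Ω sin φ = 2 × 7.29×10⁻⁵ × sin 45° = 1.03×10⁻⁴ s⁻¹
Geostrophic balance rearranged: |∂P/∂n| = f ρ V_g
|∂P/∂n| = 1.03×10⁻⁴ × 1.12 × 19.0 = 2.19×10⁻³ Pa/m
Isobar spacing: Δn = ΔP/|∂P/∂n| = 500 Pa / 2.19×10⁻³ Pa/m = 227906 m ≈ 230 km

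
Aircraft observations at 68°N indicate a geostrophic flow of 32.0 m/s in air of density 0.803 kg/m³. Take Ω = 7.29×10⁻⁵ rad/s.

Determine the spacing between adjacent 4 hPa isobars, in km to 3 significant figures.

115 km

Coriolis parameter at 68°N:
f = 2Ω sin φ = 2 × 7.29×10⁻⁵ × sin 68° = 1.35×10⁻⁴ s⁻¹
Geostrophic balance rearranged: |∂P/∂n| = f ρ V_g
|∂P/∂n| = 1.35×10⁻⁴ × 0.803 × 32.0 = 3.47×10⁻³ Pa/m
Isobar spacing: Δn = ΔP/|∂P/∂n| = 400 Pa / 3.47×10⁻³ Pa/m = 115152 m ≈ 115 km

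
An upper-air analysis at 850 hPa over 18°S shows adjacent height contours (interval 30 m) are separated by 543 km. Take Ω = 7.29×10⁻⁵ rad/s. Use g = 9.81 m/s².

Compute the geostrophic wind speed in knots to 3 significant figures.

23.4 knots

Coriolis parameter at 18°S:
f = 2Ω sin φ = 2 × 7.29×10⁻⁵ × sin 18° = 4.51×10⁻⁵ s⁻¹
Height gradient: |∂Z/∂n| = 30 m / 543000 m = 5.52×10⁻⁵
On a pressure surface, geostrophic balance gives V_g = (g/f)|∂Z/∂n|:
V_g = 9.81 × 5.52×10⁻⁵ / 4.51×10⁻⁵ = 12.0 m/s
Converting: 12.0 m/s × 1.944 = 23.4 knots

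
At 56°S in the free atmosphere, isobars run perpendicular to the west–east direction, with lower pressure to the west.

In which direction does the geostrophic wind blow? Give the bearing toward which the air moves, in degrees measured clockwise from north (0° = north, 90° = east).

180°

The pressure-gradient force points toward the west (bearing 270°).
Geostrophic balance: in the Southern Hemisphere the Coriolis force deflects motion to the left, so the geostrophic wind blows 90° to the left of the pressure-gradient force (low pressure on the right).
Rotating 270° by 90° counterclockwise gives 180° — the wind blows toward the south.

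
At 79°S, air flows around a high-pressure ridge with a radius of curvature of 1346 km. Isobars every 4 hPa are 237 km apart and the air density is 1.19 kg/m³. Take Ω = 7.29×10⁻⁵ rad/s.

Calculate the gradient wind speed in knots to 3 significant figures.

20.4 knots

Coriolis parameter at 79°S:
f = 2Ω sin φ = 2 × 7.29×10⁻⁵ × sin 79° = 1.43×10⁻⁴ s⁻¹
Pressure gradient: |∂P/∂n| = 400 Pa / 237000 m = 1.69×10⁻³ Pa/m
Geostrophic speed: V_g = |∂P/∂n|/(fρ) = 1.69×10⁻³/(1.43×10⁻⁴ × 1.19) = 9.91 m/s
Around a high, pressure-gradient force acts outward with centrifugal, so Coriolis balances both:
fV = (1/ρ)|∂P/∂n| + V²/R  →  V² − fR·V + fR·V_g = 0
With fR = 1.43×10⁻⁴ × 1346×10³ m = 193 m/s:
V = [fR − √((fR)² − 4 fR V_g)]/2 = [193 − √(193² − 4×193×9.91)]/2 = 10.5 m/s
Supergeostrophic (V > V_g = 9.91 m/s), as expected around a high.
Converting: 10.5 m/s × 1.944 = 20.4 knots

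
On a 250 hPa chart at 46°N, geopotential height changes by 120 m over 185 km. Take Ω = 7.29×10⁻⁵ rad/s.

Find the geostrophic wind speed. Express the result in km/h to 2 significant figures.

Coriolis parameter at 46°N:
f = 2Ω sin φ = 2 × 7.29×10⁻⁵ × sin 46° = 1.05×10⁻⁴ s⁻¹
Height gradient: |∂Z/∂n| = 120 m / 185000 m = 6.49×10⁻⁴
On a pressure surface, geostrophic balance gives V_g = (g/f)|∂Z/∂n|:
V_g = 9.81 × 6.49×10⁻⁴ / 1.05×10⁻⁴ = 60.7 m/s
Converting: 60.7 m/s × 3.6 = 220 km/h

220 km/h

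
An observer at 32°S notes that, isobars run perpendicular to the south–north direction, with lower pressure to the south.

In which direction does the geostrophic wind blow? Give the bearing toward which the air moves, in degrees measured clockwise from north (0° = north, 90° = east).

090°

The pressure-gradient force points toward the south (bearing 180°).
Geostrophic balance: in the Southern Hemisphere the Coriolis force deflects motion to the left, so the geostrophic wind blows 90° to the left of the pressure-gradient force (low pressure on the right).
Rotating 180° by 90° counterclockwise gives 090° — the wind blows toward the east.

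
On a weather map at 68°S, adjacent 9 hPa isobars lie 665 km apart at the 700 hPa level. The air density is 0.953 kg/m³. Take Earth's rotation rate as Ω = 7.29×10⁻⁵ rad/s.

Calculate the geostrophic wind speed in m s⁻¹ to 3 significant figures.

Coriolis parameter at 68°S:
f = 2Ω sin φ = 2 × 7.29×10⁻⁵ × sin 68° = 1.35×10⁻⁴ s⁻¹
Pressure gradient: |∂P/∂n| = 900 Pa / 665000 m = 1.35×10⁻³ Pa/m
Geostrophic balance (pressure-gradient force = Coriolis force):
V_g = (1/(fρ)) |∂P/∂n| = 1.35×10⁻³ / (1.35×10⁻⁴ × 0.953) = 10.5 m/s

10.5 m s⁻¹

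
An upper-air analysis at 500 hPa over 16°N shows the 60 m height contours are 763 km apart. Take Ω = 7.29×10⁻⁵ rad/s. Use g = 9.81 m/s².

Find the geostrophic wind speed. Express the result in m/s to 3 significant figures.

Coriolis parameter at 16°N:
f = 2Ω sin φ = 2 × 7.29×10⁻⁵ × sin 16° = 4.02×10⁻⁵ s⁻¹
Height gradient: |∂Z/∂n| = 60 m / 763000 m = 7.86×10⁻⁵
On a pressure surface, geostrophic balance gives V_g = (g/f)|∂Z/∂n|:
V_g = 9.81 × 7.86×10⁻⁵ / 4.02×10⁻⁵ = 19.2 m/s

19.2 m/s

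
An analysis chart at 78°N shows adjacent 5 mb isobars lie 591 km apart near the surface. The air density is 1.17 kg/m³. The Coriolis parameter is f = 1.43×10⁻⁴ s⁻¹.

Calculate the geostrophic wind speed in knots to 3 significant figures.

Pressure gradient: |∂P/∂n| = 500 Pa / 591000 m = 8.46×10⁻⁴ Pa/m
Geostrophic balance (pressure-gradient force = Coriolis force):
V_g = (1/(fρ)) |∂P/∂n| = 8.46×10⁻⁴ / (1.43×10⁻⁴ × 1.17) = 5.06 m/s
Converting: 5.06 m/s × 1.944 = 9.83 knots

9.83 knots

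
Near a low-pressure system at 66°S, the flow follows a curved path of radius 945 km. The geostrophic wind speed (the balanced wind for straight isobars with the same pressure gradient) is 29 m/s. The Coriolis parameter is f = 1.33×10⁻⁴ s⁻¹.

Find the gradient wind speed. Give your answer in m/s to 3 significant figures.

Around a low, centrifugal force acts outward with Coriolis, so pressure-gradient force balances both:
(1/ρ)|∂P/∂n| = fV + V²/R  →  V² + fR·V − fR·V_g = 0
With fR = 1.33×10⁻⁴ × 945×10³ m = 126 m/s:
V = [−fR + √((fR)² + 4 fR V_g)]/2 = [−126 + √(126² + 4×126×29)]/2 = 24.3 m/s
Subgeostrophic (V < V_g = 29 m/s), as expected around a low.

24.3 m/s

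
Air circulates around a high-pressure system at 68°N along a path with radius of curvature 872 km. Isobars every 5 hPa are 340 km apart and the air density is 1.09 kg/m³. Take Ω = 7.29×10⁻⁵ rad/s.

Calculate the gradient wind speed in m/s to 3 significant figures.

11.0 m/s

Coriolis parameter at 68°N:
f = 2Ω sin φ = 2 × 7.29×10⁻⁵ × sin 68° = 1.35×10⁻⁴ s⁻¹
Pressure gradient: |∂P/∂n| = 500 Pa / 340000 m = 1.47×10⁻³ Pa/m
Geostrophic speed: V_g = |∂P/∂n|/(fρ) = 1.47×10⁻³/(1.35×10⁻⁴ × 1.09) = 9.98 m/s
Around a high, pressure-gradient force acts outward with centrifugal, so Coriolis balances both:
fV = (1/ρ)|∂P/∂n| + V²/R  →  V² − fR·V + fR·V_g = 0
With fR = 1.35×10⁻⁴ × 872×10³ m = 118 m/s:
V = [fR − √((fR)² − 4 fR V_g)]/2 = [118 − √(118² − 4×118×9.98)]/2 = 11 m/s
Supergeostrophic (V > V_g = 9.98 m/s), as expected around a high.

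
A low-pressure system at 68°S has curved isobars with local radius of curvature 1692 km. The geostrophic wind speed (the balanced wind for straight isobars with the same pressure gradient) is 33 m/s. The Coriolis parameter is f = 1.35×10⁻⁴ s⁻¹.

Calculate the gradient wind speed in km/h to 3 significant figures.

Around a low, centrifugal force acts outward with Coriolis, so pressure-gradient force balances both:
(1/ρ)|∂P/∂n| = fV + V²/R  →  V² + fR·V − fR·V_g = 0
With fR = 1.35×10⁻⁴ × 1692×10³ m = 228 m/s:
V = [−fR + √((fR)² + 4 fR V_g)]/2 = [−228 + √(228² + 4×228×33)]/2 = 29.3 m/s
Subgeostrophic (V < V_g = 33 m/s), as expected around a low.
Converting: 29.3 m/s × 3.6 = 105 km/h

105 km/h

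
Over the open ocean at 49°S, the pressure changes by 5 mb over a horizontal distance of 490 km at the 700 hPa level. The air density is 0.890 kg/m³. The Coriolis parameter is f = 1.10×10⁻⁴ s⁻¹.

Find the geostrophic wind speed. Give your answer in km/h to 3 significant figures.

Pressure gradient: |∂P/∂n| = 500 Pa / 490000 m = 1.02×10⁻³ Pa/m
Geostrophic balance (pressure-gradient force = Coriolis force):
V_g = (1/(fρ)) |∂P/∂n| = 1.02×10⁻³ / (1.10×10⁻⁴ × 0.890) = 10.4 m/s
Converting: 10.4 m/s × 3.6 = 37.5 km/h

37.5 km/h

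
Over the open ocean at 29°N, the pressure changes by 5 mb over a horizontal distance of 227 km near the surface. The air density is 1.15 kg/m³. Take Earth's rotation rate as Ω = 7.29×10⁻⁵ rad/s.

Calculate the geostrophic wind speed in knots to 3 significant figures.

52.7 knots

Coriolis parameter at 29°N:
f = 2Ω sin φ = 2 × 7.29×10⁻⁵ × sin 29° = 7.07×10⁻⁵ s⁻¹
Pressure gradient: |∂P/∂n| = 500 Pa / 227000 m = 2.20×10⁻³ Pa/m
Geostrophic balance (pressure-gradient force = Coriolis force):
V_g = (1/(fρ)) |∂P/∂n| = 2.20×10⁻³ / (7.07×10⁻⁵ × 1.15) = 27.1 m/s
Converting: 27.1 m/s × 1.944 = 52.7 knots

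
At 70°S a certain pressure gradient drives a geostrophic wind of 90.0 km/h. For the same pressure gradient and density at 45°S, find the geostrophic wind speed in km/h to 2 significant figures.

With the same pressure gradient and density, V_g ∝ 1/f ∝ 1/sin φ.
V₂ = V₁ · sin φ₁ / sin φ₂ = 90.0 × sin 70° / sin 45°
V₂ = 90.0 × 0.9397/0.7071 = 120 km/h

120 km/h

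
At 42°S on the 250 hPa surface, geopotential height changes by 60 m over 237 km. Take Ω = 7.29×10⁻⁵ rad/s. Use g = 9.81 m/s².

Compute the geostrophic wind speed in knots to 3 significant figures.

Coriolis parameter at 42°S:
f = 2Ω sin φ = 2 × 7.29×10⁻⁵ × sin 42° = 9.76×10⁻⁵ s⁻¹
Height gradient: |∂Z/∂n| = 60 m / 237000 m = 2.53×10⁻⁴
On a pressure surface, geostrophic balance gives V_g = (g/f)|∂Z/∂n|:
V_g = 9.81 × 2.53×10⁻⁴ / 9.76×10⁻⁵ = 25.5 m/s
Converting: 25.5 m/s × 1.944 = 49.5 knots

49.5 knots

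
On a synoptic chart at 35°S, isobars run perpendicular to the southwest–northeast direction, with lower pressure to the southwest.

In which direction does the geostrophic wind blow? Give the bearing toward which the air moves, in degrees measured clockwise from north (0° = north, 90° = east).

135°

The pressure-gradient force points toward the southwest (bearing 225°).
Geostrophic balance: in the Southern Hemisphere the Coriolis force deflects motion to the left, so the geostrophic wind blows 90° to the left of the pressure-gradient force (low pressure on the right).
Rotating 225° by 90° counterclockwise gives 135° — the wind blows toward the southeast.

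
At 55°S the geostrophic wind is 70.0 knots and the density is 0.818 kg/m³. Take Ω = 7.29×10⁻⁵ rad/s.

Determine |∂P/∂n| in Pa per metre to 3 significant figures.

Coriolis parameter at 55°S:
f = 2Ω sin φ = 2 × 7.29×10⁻⁵ × sin 55° = 1.19×10⁻⁴ s⁻¹
Wind speed in SI: 70.0 knots = 36.0 m/s
Geostrophic balance rearranged: |∂P/∂n| = f ρ V_g
|∂P/∂n| = 1.19×10⁻⁴ × 0.818 × 36.0 = 3.52×10⁻³ Pa/m

3.52×10⁻³ Pa/m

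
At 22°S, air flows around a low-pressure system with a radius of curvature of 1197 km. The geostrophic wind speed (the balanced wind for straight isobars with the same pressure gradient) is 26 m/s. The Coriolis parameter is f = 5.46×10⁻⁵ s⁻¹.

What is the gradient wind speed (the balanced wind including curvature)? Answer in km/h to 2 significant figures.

72 km/h

Around a low, centrifugal force acts outward with Coriolis, so pressure-gradient force balances both:
(1/ρ)|∂P/∂n| = fV + V²/R  →  V² + fR·V − fR·V_g = 0
With fR = 5.46×10⁻⁵ × 1197×10³ m = 65.4 m/s:
V = [−fR + √((fR)² + 4 fR V_g)]/2 = [−65.4 + √(65.4² + 4×65.4×26)]/2 = 19.9 m/s
Subgeostrophic (V < V_g = 26 m/s), as expected around a low.
Converting: 19.9 m/s × 3.6 = 72 km/h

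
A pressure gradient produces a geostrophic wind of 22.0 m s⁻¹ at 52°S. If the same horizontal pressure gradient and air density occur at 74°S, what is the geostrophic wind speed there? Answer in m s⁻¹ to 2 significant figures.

18 m s⁻¹

With the same pressure gradient and density, V_g ∝ 1/f ∝ 1/sin φ.
V₂ = V₁ · sin φ₁ / sin φ₂ = 22.0 × sin 52° / sin 74°
V₂ = 22.0 × 0.7880/0.9613 = 18 m s⁻¹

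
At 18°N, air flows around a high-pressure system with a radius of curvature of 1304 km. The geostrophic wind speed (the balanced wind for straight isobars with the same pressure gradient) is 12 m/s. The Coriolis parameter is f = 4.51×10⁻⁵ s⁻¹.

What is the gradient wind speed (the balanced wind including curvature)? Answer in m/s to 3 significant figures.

16.8 m/s

Around a high, pressure-gradient force acts outward with centrifugal, so Coriolis balances both:
fV = (1/ρ)|∂P/∂n| + V²/R  →  V² − fR·V + fR·V_g = 0
With fR = 4.51×10⁻⁵ × 1304×10³ m = 58.8 m/s:
V = [fR − √((fR)² − 4 fR V_g)]/2 = [58.8 − √(58.8² − 4×58.8×12)]/2 = 16.8 m/s
Supergeostrophic (V > V_g = 12 m/s), as expected around a high.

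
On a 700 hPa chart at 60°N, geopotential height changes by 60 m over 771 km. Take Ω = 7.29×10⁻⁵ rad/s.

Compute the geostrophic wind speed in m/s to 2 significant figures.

6.0 m/s

Coriolis parameter at 60°N:
f = 2Ω sin φ = 2 × 7.29×10⁻⁵ × sin 60° = 1.26×10⁻⁴ s⁻¹
Height gradient: |∂Z/∂n| = 60 m / 771000 m = 7.78×10⁻⁵
On a pressure surface, geostrophic balance gives V_g = (g/f)|∂Z/∂n|:
V_g = 9.81 × 7.78×10⁻⁵ / 1.26×10⁻⁴ = 6.05 m/s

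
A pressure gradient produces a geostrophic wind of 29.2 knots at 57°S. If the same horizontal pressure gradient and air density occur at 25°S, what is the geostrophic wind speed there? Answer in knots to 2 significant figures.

58 knots

With the same pressure gradient and density, V_g ∝ 1/f ∝ 1/sin φ.
V₂ = V₁ · sin φ₁ / sin φ₂ = 29.2 × sin 57° / sin 25°
V₂ = 29.2 × 0.8387/0.4226 = 58 knots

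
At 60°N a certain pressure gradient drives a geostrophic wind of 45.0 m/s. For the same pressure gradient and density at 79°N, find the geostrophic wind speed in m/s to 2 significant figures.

40 m/s

With the same pressure gradient and density, V_g ∝ 1/f ∝ 1/sin φ.
V₂ = V₁ · sin φ₁ / sin φ₂ = 45.0 × sin 60° / sin 79°
V₂ = 45.0 × 0.8660/0.9816 = 40 m/s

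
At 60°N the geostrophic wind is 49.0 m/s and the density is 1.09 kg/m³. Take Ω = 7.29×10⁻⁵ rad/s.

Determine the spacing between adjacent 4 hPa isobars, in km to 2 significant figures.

59 km

Coriolis parameter at 60°N:
f = 2Ω sin φ = 2 × 7.29×10⁻⁵ × sin 60° = 1.26×10⁻⁴ s⁻¹
Geostrophic balance rearranged: |∂P/∂n| = f ρ V_g
|∂P/∂n| = 1.26×10⁻⁴ × 1.09 × 49.0 = 6.74×10⁻³ Pa/m
Isobar spacing: Δn = ΔP/|∂P/∂n| = 400 Pa / 6.74×10⁻³ Pa/m = 59313 m ≈ 59 km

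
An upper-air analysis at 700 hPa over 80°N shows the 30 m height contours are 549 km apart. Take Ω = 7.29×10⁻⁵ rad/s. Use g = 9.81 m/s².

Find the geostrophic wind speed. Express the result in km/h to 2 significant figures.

13 km/h

Coriolis parameter at 80°N:
f = 2Ω sin φ = 2 × 7.29×10⁻⁵ × sin 80° = 1.44×10⁻⁴ s⁻¹
Height gradient: |∂Z/∂n| = 30 m / 549000 m = 5.46×10⁻⁵
On a pressure surface, geostrophic balance gives V_g = (g/f)|∂Z/∂n|:
V_g = 9.81 × 5.46×10⁻⁵ / 1.44×10⁻⁴ = 3.73 m/s
Converting: 3.73 m/s × 3.6 = 13 km/h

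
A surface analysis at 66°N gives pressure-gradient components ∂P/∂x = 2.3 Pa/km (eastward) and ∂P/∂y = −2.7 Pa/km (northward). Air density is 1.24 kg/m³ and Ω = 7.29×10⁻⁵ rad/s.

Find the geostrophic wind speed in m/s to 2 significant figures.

Coriolis parameter at 66°N:
f = 2Ω sin φ = 2 × 7.29×10⁻⁵ × sin 66° = 1.33×10⁻⁴ s⁻¹
Component geostrophic relations (x east, y north):
u_g = −(1/(fρ)) ∂P/∂y,  v_g = (1/(fρ)) ∂P/∂x
u_g = −(−2.7×10⁻³)/(1.33×10⁻⁴ × 1.24) = 16.3 m/s;  v_g = (2.3×10⁻³)/(1.33×10⁻⁴ × 1.24) = 13.9 m/s
|V_g| = √(u_g² + v_g²) = 21.5 m/s

21 m/s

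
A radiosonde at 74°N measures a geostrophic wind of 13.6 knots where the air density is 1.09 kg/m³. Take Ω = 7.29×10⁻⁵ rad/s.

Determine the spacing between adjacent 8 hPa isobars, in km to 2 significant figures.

750 km

Coriolis parameter at 74°N:
f = 2Ω sin φ = 2 × 7.29×10⁻⁵ × sin 74° = 1.40×10⁻⁴ s⁻¹
Wind speed in SI: 13.6 knots = 7.00 m/s
Geostrophic balance rearranged: |∂P/∂n| = f ρ V_g
|∂P/∂n| = 1.40×10⁻⁴ × 1.09 × 7.00 = 1.07×10⁻³ Pa/m
Isobar spacing: Δn = ΔP/|∂P/∂n| = 800 Pa / 1.07×10⁻³ Pa/m = 748492 m ≈ 750 km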